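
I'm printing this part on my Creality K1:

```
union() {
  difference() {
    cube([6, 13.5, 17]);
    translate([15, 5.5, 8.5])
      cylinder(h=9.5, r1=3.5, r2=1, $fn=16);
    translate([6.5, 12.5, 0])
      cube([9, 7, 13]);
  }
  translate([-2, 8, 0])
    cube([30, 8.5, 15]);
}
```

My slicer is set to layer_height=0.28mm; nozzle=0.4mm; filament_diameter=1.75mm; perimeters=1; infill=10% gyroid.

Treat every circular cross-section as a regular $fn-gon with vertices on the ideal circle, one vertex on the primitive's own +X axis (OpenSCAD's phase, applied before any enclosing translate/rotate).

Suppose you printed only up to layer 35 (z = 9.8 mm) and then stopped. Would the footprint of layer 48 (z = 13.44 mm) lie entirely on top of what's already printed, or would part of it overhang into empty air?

entirely on top

Compare the two slices. At z = 9.8: the 6×13.5 cube contributes its full rectangle (area 81.00 mm²); the cone at (15, 5.5) (r1=3.5→r2=1) has section circumradius 3.158 here — a regular 16-gon (area = (16/2)·3.158²·sin(360°/16) = 30.53 mm²); the cube at (6.5, 12.5) is present — its section is the full 9×7 rectangle (area 63.00 mm²); Taking the first minus the rest: starting from the 6×13.5 cube (81.00 mm²), the cone at (15, 5.5) misses the remaining region (no effect); the 9×7 cube at (6.5, 12.5) misses the remaining region (no effect) — area = 81.00 mm²; the cube at (-2, 8) is present — its section is the full 30×8.5 rectangle (area 255.00 mm²); Taking the union: the regions partially overlap — summed areas 336.00 mm² minus the doubly-counted overlap 33.00 mm² gives 303.00 mm² — area = 303.00 mm². At z = 13.44: the 6×13.5 cube contributes its full rectangle (area 81.00 mm²); the cone at (15, 5.5) (r1=3.5→r2=1) has section circumradius 2.200 here — a regular 16-gon (area = (16/2)·2.200²·sin(360°/16) = 14.82 mm²); the cube at (6.5, 12.5) does not reach this height (z outside [0, 13]); Taking the first minus the rest: starting from the 6×13.5 cube (81.00 mm²), the cone at (15, 5.5) misses the remaining region (no effect) — area = 81.00 mm²; the cube at (-2, 8) (footprint 30×8.5) is included at this height (area 255.00 mm²); Combining (union): the regions partially overlap — summed areas 336.00 mm² minus the doubly-counted overlap 33.00 mm² gives 303.00 mm² — area = 303.00 mm². Checking containment: the cross-section at z = 13.44 is a subset of the cross-section at z = 9.8.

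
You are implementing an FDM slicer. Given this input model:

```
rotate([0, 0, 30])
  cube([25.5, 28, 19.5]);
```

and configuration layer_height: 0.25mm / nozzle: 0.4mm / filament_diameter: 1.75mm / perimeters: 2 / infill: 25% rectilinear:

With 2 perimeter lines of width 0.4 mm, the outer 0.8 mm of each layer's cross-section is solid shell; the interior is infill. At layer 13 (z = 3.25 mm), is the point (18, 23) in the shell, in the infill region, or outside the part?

At z = 3.25 mm: the cube is present — its section is the full 25.5×28 rectangle; (rotated 30° about Z; rotation is an isometry so areas/perimeters/island counts are preserved). Overall, the cross-section is a single solid region. Undo the 30° rotation: the query point maps to (27.088, 10.919) in the un-rotated model frame. The nearest boundary edge runs (25.50, 0.00)→(25.50, 28.00); distance from the point to it = 1.59 mm. The point is not inside any of the regions above, so it lies outside the cross-section (1.59 mm from the nearest boundary).

outside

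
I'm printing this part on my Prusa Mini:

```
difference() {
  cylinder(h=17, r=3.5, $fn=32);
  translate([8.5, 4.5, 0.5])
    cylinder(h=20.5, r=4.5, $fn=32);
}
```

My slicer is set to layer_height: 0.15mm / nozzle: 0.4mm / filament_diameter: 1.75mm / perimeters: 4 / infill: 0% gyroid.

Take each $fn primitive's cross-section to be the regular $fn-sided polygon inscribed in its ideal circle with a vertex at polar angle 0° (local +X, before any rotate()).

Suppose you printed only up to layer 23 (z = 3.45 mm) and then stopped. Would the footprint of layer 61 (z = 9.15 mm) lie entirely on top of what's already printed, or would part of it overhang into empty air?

entirely on top

Compare the two slices. At z = 3.45: the r=3.5 cylinder contributes a regular 32-gon of circumradius 3.5 (area = (32/2)·3.500²·sin(360°/32) = 38.24 mm²); the r=4.5 cylinder at (8.5, 4.5) contributes a regular 32-gon of circumradius 4.5 (area = (32/2)·4.500²·sin(360°/32) = 63.21 mm²); Taking the first minus the rest: starting from the r=3.5 cylinder (38.24 mm²), the r=4.5 cylinder at (8.5, 4.5) misses the remaining region (no effect) — area = 38.24 mm². At z = 9.15: the cylinder: section is a regular 32-gon, circumradius r=3.5 (area = (32/2)·3.500²·sin(360°/32) = 38.24 mm²); the cylinder at (8.5, 4.5): section is a regular 32-gon, circumradius r=4.5 (area = (32/2)·4.500²·sin(360°/32) = 63.21 mm²); Taking the first minus the rest: starting from the r=3.5 cylinder (38.24 mm²), the r=4.5 cylinder at (8.5, 4.5) misses the remaining region (no effect) — area = 38.24 mm². Checking containment: the cross-section at z = 9.15 is a subset of the cross-section at z = 3.45.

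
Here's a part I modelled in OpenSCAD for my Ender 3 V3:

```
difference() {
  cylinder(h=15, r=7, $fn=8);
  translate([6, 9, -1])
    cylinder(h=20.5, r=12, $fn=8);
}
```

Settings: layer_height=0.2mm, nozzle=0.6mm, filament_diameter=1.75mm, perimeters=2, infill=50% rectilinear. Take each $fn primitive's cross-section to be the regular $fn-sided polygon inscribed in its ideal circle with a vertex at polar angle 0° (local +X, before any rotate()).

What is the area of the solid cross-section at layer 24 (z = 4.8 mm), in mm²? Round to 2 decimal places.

70.87 mm²

At z = 4.8 mm: the cylinder: section is a regular 8-gon, circumradius r=7 (area = (8/2)·7.000²·sin(360°/8) = 138.59 mm²); the cylinder at (6, 9): section is a regular 8-gon, circumradius r=12 (area = (8/2)·12.000²·sin(360°/8) = 407.29 mm²); After the difference (first − rest): starting from the r=7 cylinder (138.59 mm²), the r=12 cylinder at (6, 9) partially overlaps it — only the 67.72 mm² overlap (of its 407.29 mm²) is removed, clipping the outline — area = 70.87 mm². Overall, the cross-section is a single solid region. Net area = 70.87 mm².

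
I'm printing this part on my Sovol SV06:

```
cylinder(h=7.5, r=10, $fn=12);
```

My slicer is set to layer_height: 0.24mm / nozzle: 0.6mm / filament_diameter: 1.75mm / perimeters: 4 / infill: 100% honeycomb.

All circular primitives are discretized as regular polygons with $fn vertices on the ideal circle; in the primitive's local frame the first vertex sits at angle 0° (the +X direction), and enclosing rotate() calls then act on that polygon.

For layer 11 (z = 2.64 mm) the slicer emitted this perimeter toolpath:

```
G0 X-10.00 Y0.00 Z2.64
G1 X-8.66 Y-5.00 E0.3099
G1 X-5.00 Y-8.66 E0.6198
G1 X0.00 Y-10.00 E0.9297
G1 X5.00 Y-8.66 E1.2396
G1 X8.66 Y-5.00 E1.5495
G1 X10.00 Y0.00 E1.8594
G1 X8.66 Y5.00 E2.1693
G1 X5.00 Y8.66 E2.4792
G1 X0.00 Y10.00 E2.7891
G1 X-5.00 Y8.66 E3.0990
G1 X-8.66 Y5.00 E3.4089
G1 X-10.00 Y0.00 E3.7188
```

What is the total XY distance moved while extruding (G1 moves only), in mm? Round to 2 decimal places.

Sum the Euclidean lengths of each G1 segment: total = 62.12 mm.

62.12 mm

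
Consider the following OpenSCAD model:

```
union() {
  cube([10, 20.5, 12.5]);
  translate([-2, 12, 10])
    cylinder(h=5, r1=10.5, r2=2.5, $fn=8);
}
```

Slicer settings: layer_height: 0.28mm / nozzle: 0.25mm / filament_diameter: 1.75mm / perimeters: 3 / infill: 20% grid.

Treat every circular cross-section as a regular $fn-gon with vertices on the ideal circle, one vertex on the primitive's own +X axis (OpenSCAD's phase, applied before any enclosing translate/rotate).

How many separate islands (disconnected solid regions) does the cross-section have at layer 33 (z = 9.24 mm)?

1

At z = 9.24 mm: the 10×20.5 cube contributes its full rectangle; the cone at (-2, 12) does not reach this height (z outside [10, 15]); Merging all regions: only the 10×20.5 cube is present, so the union is just that shape — 1 connected region. Overall, the cross-section is a single solid region. Island count = 1.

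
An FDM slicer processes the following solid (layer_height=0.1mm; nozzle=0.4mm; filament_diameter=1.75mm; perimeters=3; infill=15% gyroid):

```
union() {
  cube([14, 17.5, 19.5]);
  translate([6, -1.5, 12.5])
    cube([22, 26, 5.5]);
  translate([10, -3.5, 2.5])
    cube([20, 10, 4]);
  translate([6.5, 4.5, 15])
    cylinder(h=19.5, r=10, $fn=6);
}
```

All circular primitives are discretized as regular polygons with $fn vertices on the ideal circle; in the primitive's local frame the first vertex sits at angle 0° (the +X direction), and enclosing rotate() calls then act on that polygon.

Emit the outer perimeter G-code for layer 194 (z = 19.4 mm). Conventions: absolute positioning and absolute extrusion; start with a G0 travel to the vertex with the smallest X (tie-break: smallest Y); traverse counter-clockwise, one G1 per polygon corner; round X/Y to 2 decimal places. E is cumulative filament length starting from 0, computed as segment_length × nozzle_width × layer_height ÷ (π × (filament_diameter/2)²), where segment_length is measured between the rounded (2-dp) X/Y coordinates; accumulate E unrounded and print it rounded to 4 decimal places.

G0 X-3.50 Y4.50 Z19.40
G1 X1.50 Y-4.16 E0.1663
G1 X11.50 Y-4.16 E0.3326
G1 X13.90 Y0.00 E0.4125
G1 X14.00 Y0.00 E0.4141
G1 X14.00 Y0.17 E0.4170
G1 X16.50 Y4.50 E0.5001
G1 X14.00 Y8.83 E0.5833
G1 X14.00 Y17.50 E0.7274
G1 X0.00 Y17.50 E0.9603
G1 X0.00 Y10.56 E1.0757
G1 X-3.50 Y4.50 E1.1920

At z = 19.4 mm: the 14×17.5 cube contributes its full rectangle; the cube at (6, -1.5) does not reach this height (z outside [12.5, 18]); the cube at (10, -3.5) does not reach this height (z outside [2.5, 6.5]); the cylinder at (6.5, 4.5): section is a regular 6-gon, circumradius r=10; Combining (union): the regions partially overlap (shared area 176.87 mm²), so overlapping operands fuse into one piece — 1 connected region. The outline is a single polygon with 11 vertices. Extrusion per mm of travel: 0.4 × 0.1 / (π × 0.875²) = 0.016630. Accumulating E over each segment gives final E = 1.1920.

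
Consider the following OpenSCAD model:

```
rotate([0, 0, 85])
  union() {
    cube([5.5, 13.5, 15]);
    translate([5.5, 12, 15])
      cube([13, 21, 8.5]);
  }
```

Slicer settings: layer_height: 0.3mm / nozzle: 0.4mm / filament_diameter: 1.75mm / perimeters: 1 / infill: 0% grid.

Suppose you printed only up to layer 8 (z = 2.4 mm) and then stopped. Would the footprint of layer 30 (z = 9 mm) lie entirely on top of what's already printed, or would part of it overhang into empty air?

Compare the two slices. At z = 2.4: the cube (footprint 5.5×13.5) is included at this height (area 74.25 mm²); the cube at (5.5, 12) does not reach this height (z outside [15, 23.5]); Merging all regions: only the 5.5×13.5 cube is present, so the union is just that shape — area = 74.25 mm²; (whole slice rotated 85° about Z — lengths, areas and connectivity unchanged). At z = 9: the 5.5×13.5 cube contributes its full rectangle (area 74.25 mm²); the cube at (5.5, 12) is not intersected at this z (z outside [15, 23.5]); Merging all regions: only the 5.5×13.5 cube is present, so the union is just that shape — area = 74.25 mm²; (whole slice rotated 85° about Z — lengths, areas and connectivity unchanged). Checking containment: the cross-section at z = 9 is a subset of the cross-section at z = 2.4.

entirely on top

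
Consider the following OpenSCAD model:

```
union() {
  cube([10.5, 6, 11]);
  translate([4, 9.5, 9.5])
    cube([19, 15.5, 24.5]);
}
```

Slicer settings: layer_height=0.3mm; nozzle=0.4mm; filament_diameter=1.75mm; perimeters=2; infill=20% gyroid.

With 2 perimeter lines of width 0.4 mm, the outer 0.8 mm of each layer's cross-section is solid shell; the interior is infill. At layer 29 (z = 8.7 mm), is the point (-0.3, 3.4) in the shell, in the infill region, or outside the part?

At z = 8.7 mm: the cube is present — its section is the full 10.5×6 rectangle; the cube at (4, 9.5) does not reach this height (z outside [9.5, 34]); Taking the union: only the 10.5×6 cube is present, so the union is just that shape — 1 connected region. Overall, the cross-section is a single solid region. The nearest boundary edge runs (0.00, 6.00)→(0.00, 0.00); distance from the point to it = 0.30 mm. The point is not inside any of the regions above, so it lies outside the cross-section (0.30 mm from the nearest boundary).

outside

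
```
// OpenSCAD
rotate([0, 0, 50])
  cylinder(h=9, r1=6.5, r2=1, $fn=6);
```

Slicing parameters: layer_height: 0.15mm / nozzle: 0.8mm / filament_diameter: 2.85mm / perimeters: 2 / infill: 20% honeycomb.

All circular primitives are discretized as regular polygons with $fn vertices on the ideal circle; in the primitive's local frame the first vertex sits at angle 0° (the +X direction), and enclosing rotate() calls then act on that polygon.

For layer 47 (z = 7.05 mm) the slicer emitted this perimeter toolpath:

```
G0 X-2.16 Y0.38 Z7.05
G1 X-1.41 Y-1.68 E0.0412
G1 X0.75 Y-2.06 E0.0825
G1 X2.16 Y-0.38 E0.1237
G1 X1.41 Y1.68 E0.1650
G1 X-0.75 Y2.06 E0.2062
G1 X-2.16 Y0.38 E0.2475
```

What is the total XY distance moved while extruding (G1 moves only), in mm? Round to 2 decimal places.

Sum the Euclidean lengths of each G1 segment: total = 13.16 mm.

13.16 mm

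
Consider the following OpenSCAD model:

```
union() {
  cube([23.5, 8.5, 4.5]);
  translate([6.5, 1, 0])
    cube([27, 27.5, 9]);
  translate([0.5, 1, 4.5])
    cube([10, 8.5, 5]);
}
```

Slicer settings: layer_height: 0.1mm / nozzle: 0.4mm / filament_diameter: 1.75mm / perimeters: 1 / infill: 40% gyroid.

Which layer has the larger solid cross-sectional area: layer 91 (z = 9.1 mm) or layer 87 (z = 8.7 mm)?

Layer 91 (z = 9.1): the cube does not reach this height (z outside [0, 4.5]); the cube at (6.5, 1) is not intersected at this z (z outside [0, 9]); the 10×8.5 cube at (0.5, 1) contributes its full rectangle (area 85.00 mm²); Merging all regions: only the 10×8.5 cube at (0.5, 1) is present, so the union is just that shape — area = 85.00 mm². So its area = 85.00 mm². Layer 87 (z = 8.7): the cube is absent (z outside [0, 4.5]); the cube at (6.5, 1) is present — its section is the full 27×27.5 rectangle (area 742.50 mm²); the cube at (0.5, 1) (footprint 10×8.5) is included at this height (area 85.00 mm²); Merging all regions: the regions partially overlap — summed areas 827.50 mm² minus the doubly-counted overlap 34.00 mm² gives 793.50 mm² — area = 793.50 mm². So its area = 793.50 mm². Layer 87 is larger (793.50 vs 85.00 mm²).

layer 87 (z = 8.7 mm)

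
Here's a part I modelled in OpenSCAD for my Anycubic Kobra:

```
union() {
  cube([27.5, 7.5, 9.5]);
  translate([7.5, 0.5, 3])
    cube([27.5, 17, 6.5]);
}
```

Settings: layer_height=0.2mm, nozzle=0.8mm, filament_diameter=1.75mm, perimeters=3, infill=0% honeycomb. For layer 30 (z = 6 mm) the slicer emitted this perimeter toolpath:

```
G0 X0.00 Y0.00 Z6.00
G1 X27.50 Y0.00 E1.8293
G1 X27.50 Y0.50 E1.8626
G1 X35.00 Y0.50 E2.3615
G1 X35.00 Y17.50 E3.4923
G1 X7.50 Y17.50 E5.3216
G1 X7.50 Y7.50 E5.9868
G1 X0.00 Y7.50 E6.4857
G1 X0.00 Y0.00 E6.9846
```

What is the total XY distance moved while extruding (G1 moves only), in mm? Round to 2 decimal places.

105.00 mm

Sum the Euclidean lengths of each G1 segment: total = 105.00 mm.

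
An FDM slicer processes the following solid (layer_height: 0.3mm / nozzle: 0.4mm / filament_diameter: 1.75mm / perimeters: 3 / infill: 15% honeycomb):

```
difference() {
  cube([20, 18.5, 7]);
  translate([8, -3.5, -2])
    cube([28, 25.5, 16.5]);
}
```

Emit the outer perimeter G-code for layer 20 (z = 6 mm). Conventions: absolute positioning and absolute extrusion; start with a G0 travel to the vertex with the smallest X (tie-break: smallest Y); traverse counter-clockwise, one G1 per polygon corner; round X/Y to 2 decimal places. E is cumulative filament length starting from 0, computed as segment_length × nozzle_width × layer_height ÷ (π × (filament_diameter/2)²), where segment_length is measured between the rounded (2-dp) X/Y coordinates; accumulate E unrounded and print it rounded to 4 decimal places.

At z = 6 mm: the cube is present — its section is the full 20×18.5 rectangle; the 28×25.5 cube at (8, -3.5) contributes its full rectangle; Taking the first minus the rest: starting from the 20×18.5 cube, the 28×25.5 cube at (8, -3.5) partially overlaps it — only the 222.00 mm² overlap (of its 714.00 mm²) is removed, clipping the outline — 1 connected region. The outline is a single polygon with 4 vertices. Extrusion per mm of travel: 0.4 × 0.3 / (π × 0.875²) = 0.049890. Accumulating E over each segment gives final E = 2.6442.

G0 X0.00 Y0.00 Z6.00
G1 X8.00 Y0.00 E0.3991
G1 X8.00 Y18.50 E1.3221
G1 X0.00 Y18.50 E1.7212
G1 X0.00 Y0.00 E2.6442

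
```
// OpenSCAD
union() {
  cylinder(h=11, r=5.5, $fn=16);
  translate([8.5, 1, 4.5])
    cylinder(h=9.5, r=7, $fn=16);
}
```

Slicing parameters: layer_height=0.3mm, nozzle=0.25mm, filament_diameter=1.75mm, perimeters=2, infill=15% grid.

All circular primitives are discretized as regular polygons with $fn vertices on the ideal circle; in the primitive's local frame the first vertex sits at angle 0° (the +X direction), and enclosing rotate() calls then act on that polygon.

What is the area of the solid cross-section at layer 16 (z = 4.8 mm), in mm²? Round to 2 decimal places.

219.67 mm²

At z = 4.8 mm: the r=5.5 cylinder contributes a regular 16-gon of circumradius 5.5 (area = (16/2)·5.500²·sin(360°/16) = 92.61 mm²); the cylinder at (8.5, 1): section is a regular 16-gon, circumradius r=7 (area = (16/2)·7.000²·sin(360°/16) = 150.01 mm²); Taking the union: the regions partially overlap — summed areas 242.62 mm² minus the doubly-counted overlap 22.96 mm² gives 219.67 mm² — area = 219.67 mm². Overall, the cross-section is a single solid region. Net area = 219.67 mm².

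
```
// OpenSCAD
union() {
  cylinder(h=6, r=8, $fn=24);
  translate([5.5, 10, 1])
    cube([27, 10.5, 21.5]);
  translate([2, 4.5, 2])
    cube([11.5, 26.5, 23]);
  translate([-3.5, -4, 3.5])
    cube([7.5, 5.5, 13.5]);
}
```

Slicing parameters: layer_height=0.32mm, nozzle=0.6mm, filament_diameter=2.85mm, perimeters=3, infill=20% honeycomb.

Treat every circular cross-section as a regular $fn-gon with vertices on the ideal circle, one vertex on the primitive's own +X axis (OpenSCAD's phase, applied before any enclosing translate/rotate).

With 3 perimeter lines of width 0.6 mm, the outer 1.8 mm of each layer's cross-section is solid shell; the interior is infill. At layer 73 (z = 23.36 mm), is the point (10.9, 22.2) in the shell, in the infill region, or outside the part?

infill

At z = 23.36 mm: the cylinder is not intersected at this z (z outside [0, 6]); the cube at (5.5, 10) is not intersected at this z (z outside [1, 22.5]); the cube at (2, 4.5) is present — its section is the full 11.5×26.5 rectangle; the cube at (-3.5, -4) is absent (z outside [3.5, 17]); Taking the union: only the 11.5×26.5 cube at (2, 4.5) is present, so the union is just that shape — 1 connected region. Overall, the cross-section is a single solid region. The nearest boundary edge runs (13.50, 4.50)→(13.50, 31.00); distance from the point to it = 2.60 mm. The point is inside the cross-section and 2.60 mm from the nearest boundary — more than the 1.8 mm shell width (3 × 0.6), so it's in the infill interior.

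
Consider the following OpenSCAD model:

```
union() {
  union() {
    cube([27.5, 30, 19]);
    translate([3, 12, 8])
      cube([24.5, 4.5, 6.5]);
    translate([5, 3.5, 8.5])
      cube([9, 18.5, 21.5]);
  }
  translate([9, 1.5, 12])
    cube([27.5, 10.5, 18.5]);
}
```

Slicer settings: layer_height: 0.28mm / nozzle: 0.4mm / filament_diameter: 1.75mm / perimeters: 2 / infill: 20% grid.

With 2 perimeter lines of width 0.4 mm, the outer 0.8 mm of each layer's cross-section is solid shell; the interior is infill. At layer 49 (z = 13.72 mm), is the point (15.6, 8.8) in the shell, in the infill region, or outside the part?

At z = 13.72 mm: the 27.5×30 cube contributes its full rectangle; the cube at (3, 12) is present — its section is the full 24.5×4.5 rectangle; the 9×18.5 cube at (5, 3.5) contributes its full rectangle; Merging all regions: the regions partially overlap (shared area 276.75 mm²), so overlapping operands fuse into one piece — 1 connected region; the 27.5×10.5 cube at (9, 1.5) contributes its full rectangle; Merging all regions: the regions partially overlap (shared area 194.25 mm²), so overlapping operands fuse into one piece — 1 connected region. Overall, the cross-section is a single solid region. The nearest boundary edge runs (27.50, 0.00)→(0.00, 0.00); distance from the point to it = 8.80 mm. The point is inside the cross-section and 8.80 mm from the nearest boundary — more than the 0.8 mm shell width (2 × 0.4), so it's in the infill interior.

infill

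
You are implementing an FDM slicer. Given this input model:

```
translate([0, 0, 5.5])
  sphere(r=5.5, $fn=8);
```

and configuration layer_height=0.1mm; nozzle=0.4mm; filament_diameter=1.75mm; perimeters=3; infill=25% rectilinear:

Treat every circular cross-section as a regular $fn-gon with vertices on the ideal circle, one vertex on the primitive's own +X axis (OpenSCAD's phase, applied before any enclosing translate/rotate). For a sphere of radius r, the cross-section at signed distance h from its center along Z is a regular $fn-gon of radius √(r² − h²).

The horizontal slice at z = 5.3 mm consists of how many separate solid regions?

1

At z = 5.3 mm: the sphere: section is a regular 8-gon, circumradius = √(r²−h²) = √(5.5²−0.2²) = 5.496. The result has 1 disconnected region.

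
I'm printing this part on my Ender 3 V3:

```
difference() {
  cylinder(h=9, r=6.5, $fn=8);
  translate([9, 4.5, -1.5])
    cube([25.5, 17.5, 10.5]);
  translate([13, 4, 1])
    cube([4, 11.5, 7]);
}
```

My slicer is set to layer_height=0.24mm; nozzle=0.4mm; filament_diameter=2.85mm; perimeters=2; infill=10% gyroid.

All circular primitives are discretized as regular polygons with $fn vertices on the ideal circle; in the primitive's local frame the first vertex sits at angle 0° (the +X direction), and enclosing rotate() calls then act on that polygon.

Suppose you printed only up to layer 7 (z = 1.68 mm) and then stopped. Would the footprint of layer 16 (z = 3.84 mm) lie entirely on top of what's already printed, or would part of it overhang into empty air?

entirely on top

Compare the two slices. At z = 1.68: the r=6.5 cylinder gives a regular 8-gon of circumradius 6.5 (constant along its height) (area = (8/2)·6.500²·sin(360°/8) = 119.50 mm²); the 25.5×17.5 cube at (9, 4.5) contributes its full rectangle (area 446.25 mm²); the cube at (13, 4) is present — its section is the full 4×11.5 rectangle (area 46.00 mm²); Subtracting the remaining from the first: starting from the r=6.5 cylinder (119.50 mm²), the 25.5×17.5 cube at (9, 4.5) misses the remaining region (no effect); the 4×11.5 cube at (13, 4) misses the remaining region (no effect) — area = 119.50 mm². At z = 3.84: the r=6.5 cylinder gives a regular 8-gon of circumradius 6.5 (constant along its height) (area = (8/2)·6.500²·sin(360°/8) = 119.50 mm²); the 25.5×17.5 cube at (9, 4.5) contributes its full rectangle (area 446.25 mm²); the 4×11.5 cube at (13, 4) contributes its full rectangle (area 46.00 mm²); After the difference (first − rest): starting from the r=6.5 cylinder (119.50 mm²), the 25.5×17.5 cube at (9, 4.5) misses the remaining region (no effect); the 4×11.5 cube at (13, 4) misses the remaining region (no effect) — area = 119.50 mm². Checking containment: the cross-section at z = 3.84 is a subset of the cross-section at z = 1.68.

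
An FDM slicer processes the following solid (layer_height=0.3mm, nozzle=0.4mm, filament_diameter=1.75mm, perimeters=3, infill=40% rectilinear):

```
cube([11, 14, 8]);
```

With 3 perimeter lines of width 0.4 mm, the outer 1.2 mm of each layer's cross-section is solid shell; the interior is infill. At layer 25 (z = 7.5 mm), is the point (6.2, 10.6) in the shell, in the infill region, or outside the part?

At z = 7.5 mm: the cube is present — its section is the full 11×14 rectangle. Overall, the cross-section is a single solid region. The nearest boundary edge runs (11.00, 14.00)→(0.00, 14.00); distance from the point to it = 3.40 mm. The point is inside the cross-section and 3.40 mm from the nearest boundary — more than the 1.2 mm shell width (3 × 0.4), so it's in the infill interior.

infill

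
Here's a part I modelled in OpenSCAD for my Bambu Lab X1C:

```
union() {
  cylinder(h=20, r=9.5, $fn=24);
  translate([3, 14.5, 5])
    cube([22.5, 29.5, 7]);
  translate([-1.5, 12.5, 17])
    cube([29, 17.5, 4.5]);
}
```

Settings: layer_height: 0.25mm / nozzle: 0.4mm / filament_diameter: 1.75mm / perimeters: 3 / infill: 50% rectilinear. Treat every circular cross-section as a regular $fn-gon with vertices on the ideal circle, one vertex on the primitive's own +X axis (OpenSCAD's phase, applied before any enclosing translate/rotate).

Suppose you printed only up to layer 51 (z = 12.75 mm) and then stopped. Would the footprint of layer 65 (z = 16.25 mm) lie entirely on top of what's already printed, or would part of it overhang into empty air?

Compare the two slices. At z = 12.75: the r=9.5 cylinder contributes a regular 24-gon of circumradius 9.5 (area = (24/2)·9.500²·sin(360°/24) = 280.30 mm²); the cube at (3, 14.5) is absent (z outside [5, 12]); the cube at (-1.5, 12.5) is absent (z outside [17, 21.5]); Merging all regions: only the r=9.5 cylinder is present, so the union is just that shape — area = 280.30 mm². At z = 16.25: the cylinder: section is a regular 24-gon, circumradius r=9.5 (area = (24/2)·9.500²·sin(360°/24) = 280.30 mm²); the cube at (3, 14.5) does not reach this height (z outside [5, 12]); the cube at (-1.5, 12.5) is absent (z outside [17, 21.5]); Combining (union): only the r=9.5 cylinder is present, so the union is just that shape — area = 280.30 mm². Checking containment: the cross-section at z = 16.25 is a subset of the cross-section at z = 12.75.

entirely on top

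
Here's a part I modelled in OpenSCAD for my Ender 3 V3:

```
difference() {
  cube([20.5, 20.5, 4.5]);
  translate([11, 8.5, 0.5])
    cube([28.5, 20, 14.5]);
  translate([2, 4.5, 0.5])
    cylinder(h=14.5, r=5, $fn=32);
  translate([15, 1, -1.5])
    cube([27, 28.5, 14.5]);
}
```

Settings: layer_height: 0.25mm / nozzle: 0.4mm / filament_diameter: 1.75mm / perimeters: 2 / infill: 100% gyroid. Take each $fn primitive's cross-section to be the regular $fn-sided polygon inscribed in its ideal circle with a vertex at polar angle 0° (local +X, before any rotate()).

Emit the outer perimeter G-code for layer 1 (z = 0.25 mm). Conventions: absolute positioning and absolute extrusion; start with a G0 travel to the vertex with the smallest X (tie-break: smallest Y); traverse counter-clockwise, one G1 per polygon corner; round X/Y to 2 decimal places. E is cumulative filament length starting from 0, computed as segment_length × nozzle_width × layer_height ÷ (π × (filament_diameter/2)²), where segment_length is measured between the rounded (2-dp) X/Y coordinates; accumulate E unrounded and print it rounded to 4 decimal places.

At z = 0.25 mm: the cube (footprint 20.5×20.5) is included at this height; the cube at (11, 8.5) is not intersected at this z (z outside [0.5, 15]); the cylinder at (2, 4.5) is not intersected at this z (z outside [0.5, 15]); the cube at (15, 1) (footprint 27×28.5) is included at this height; Subtracting the remaining from the first: starting from the 20.5×20.5 cube, the 27×28.5 cube at (15, 1) partially overlaps it — only the 107.25 mm² overlap (of its 769.50 mm²) is removed, clipping the outline — 1 connected region. The outline is a single polygon with 6 vertices. Extrusion per mm of travel: 0.4 × 0.25 / (π × 0.875²) = 0.041575. Accumulating E over each segment gives final E = 3.4092.

G0 X0.00 Y0.00 Z0.25
G1 X20.50 Y0.00 E0.8523
G1 X20.50 Y1.00 E0.8939
G1 X15.00 Y1.00 E1.1225
G1 X15.00 Y20.50 E1.9332
G1 X0.00 Y20.50 E2.5569
G1 X0.00 Y0.00 E3.4092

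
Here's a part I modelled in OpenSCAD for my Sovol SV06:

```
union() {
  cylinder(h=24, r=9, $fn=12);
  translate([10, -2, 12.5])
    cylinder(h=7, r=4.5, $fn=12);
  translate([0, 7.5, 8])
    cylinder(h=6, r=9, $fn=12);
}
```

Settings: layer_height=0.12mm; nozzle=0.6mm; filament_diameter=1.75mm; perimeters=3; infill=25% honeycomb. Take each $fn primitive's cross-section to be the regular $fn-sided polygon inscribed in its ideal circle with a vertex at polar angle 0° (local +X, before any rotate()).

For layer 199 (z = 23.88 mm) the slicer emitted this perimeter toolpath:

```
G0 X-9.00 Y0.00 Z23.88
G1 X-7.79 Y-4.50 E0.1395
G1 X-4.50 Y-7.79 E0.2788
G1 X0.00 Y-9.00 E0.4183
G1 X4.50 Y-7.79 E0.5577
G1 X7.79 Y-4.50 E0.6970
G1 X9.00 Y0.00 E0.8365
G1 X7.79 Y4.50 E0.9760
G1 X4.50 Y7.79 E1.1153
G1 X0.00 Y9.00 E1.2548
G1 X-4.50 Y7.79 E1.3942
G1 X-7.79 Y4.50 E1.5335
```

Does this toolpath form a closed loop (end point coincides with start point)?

Start point (G0): (-9.00, 0.00). End point (last G1): the path does not return to the start — open.

no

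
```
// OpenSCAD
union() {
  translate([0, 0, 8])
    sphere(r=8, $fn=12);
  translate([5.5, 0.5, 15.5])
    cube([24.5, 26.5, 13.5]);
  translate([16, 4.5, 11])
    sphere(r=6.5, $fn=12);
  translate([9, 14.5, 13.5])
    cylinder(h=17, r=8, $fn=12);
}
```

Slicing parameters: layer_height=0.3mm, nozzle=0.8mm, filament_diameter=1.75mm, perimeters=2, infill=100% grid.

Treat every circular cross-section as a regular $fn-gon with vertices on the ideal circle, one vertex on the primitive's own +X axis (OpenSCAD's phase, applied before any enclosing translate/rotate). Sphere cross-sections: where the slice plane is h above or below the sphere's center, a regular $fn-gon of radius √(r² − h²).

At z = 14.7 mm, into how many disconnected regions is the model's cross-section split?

At z = 14.7 mm: the r=8 sphere slices to a regular 12-gon of circumradius 4.371 (√(r²−h²) with h=6.7 from center); the cube at (5.5, 0.5) does not reach this height (z outside [15.5, 29]); the r=6.5 sphere at (16, 4.5) contributes a regular 12-gon of circumradius √(6.5²−3.7²) = 5.344; the r=8 cylinder at (9, 14.5) gives a regular 12-gon of circumradius 8 (constant along its height); Taking the union: the regions partially overlap (shared area 2.46 mm²), so overlapping operands fuse into one piece — 2 connected regions. The result has 2 disconnected regions.

2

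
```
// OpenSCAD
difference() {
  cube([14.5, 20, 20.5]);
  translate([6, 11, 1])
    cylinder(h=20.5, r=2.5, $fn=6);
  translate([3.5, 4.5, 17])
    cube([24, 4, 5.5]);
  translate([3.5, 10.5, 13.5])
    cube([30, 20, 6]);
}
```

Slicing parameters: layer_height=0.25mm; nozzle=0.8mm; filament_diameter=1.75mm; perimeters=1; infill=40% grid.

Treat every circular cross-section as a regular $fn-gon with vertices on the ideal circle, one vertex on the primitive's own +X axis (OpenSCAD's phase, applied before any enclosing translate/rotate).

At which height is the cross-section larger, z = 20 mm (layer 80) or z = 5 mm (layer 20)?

Layer 80 (z = 20): the cube (footprint 14.5×20) is included at this height (area 290.00 mm²); the cylinder at (6, 11): section is a regular 6-gon, circumradius r=2.5 (area = (6/2)·2.500²·sin(360°/6) = 16.24 mm²); the cube at (3.5, 4.5) (footprint 24×4) is included at this height (area 96.00 mm²); the cube at (3.5, 10.5) does not reach this height (z outside [13.5, 19.5]); Taking the first minus the rest: starting from the 14.5×20 cube (290.00 mm²), the r=2.5 cylinder at (6, 11) lies wholly inside it (removes its full 16.24 mm² and its 15.00 mm outline becomes a hole wall); the 24×4 cube at (3.5, 4.5) partially overlaps it — only the 44.00 mm² overlap (of its 96.00 mm²) is removed, clipping the outline — area = 229.76 mm². So its area = 229.76 mm². Layer 20 (z = 5): the cube is present — its section is the full 14.5×20 rectangle (area 290.00 mm²); the r=2.5 cylinder at (6, 11) gives a regular 6-gon of circumradius 2.5 (constant along its height) (area = (6/2)·2.500²·sin(360°/6) = 16.24 mm²); the cube at (3.5, 4.5) does not reach this height (z outside [17, 22.5]); the cube at (3.5, 10.5) does not reach this height (z outside [13.5, 19.5]); After the difference (first − rest): starting from the 14.5×20 cube (290.00 mm²), the r=2.5 cylinder at (6, 11) lies wholly inside it (removes its full 16.24 mm² and its 15.00 mm outline becomes a hole wall) — area = 273.76 mm². So its area = 273.76 mm². Layer 20 is larger (273.76 vs 229.76 mm²).

layer 20 (z = 5 mm)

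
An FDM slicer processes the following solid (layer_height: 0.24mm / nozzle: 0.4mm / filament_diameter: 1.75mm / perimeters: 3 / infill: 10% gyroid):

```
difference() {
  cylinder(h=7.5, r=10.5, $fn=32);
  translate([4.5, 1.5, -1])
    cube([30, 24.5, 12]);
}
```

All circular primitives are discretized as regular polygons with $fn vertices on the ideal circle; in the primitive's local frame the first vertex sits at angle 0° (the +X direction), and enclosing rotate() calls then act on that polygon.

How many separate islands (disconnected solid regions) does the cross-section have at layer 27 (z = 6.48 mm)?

At z = 6.48 mm: the r=10.5 cylinder gives a regular 32-gon of circumradius 10.5 (constant along its height); the 30×24.5 cube at (4.5, 1.5) contributes its full rectangle; Subtracting the remaining from the first: starting from the r=10.5 cylinder, the 30×24.5 cube at (4.5, 1.5) partially overlaps it — only the 31.54 mm² overlap (of its 735.00 mm²) is removed, clipping the outline — 1 connected region. Overall, the cross-section is a single solid region. Island count = 1.

1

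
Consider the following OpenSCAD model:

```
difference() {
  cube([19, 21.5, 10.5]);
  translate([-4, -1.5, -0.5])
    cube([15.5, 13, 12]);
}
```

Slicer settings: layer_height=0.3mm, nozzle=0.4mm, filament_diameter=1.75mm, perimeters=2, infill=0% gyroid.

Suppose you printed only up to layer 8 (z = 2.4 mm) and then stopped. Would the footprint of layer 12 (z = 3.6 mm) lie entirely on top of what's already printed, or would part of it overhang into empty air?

Compare the two slices. At z = 2.4: the 19×21.5 cube contributes its full rectangle (area 408.50 mm²); the cube at (-4, -1.5) (footprint 15.5×13) is included at this height (area 201.50 mm²); Subtracting the remaining from the first: starting from the 19×21.5 cube (408.50 mm²), the 15.5×13 cube at (-4, -1.5) partially overlaps it — only the 132.25 mm² overlap (of its 201.50 mm²) is removed, clipping the outline — area = 276.25 mm². At z = 3.6: the cube (footprint 19×21.5) is included at this height (area 408.50 mm²); the 15.5×13 cube at (-4, -1.5) contributes its full rectangle (area 201.50 mm²); Subtracting the remaining from the first: starting from the 19×21.5 cube (408.50 mm²), the 15.5×13 cube at (-4, -1.5) partially overlaps it — only the 132.25 mm² overlap (of its 201.50 mm²) is removed, clipping the outline — area = 276.25 mm². Checking containment: the cross-section at z = 3.6 is a subset of the cross-section at z = 2.4.

entirely on top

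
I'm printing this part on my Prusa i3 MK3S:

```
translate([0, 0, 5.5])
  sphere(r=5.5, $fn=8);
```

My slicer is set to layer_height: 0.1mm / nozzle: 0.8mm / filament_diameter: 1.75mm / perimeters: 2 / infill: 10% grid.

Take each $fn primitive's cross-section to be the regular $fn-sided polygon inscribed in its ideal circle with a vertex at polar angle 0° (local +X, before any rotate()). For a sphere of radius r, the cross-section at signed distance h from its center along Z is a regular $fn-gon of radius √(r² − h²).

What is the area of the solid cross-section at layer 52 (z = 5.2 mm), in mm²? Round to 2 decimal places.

85.31 mm²

At z = 5.2 mm: the r=5.5 sphere contributes a regular 8-gon of circumradius √(5.5²−0.3²) = 5.492 (area = (8/2)·5.492²·sin(360°/8) = 85.31 mm²). Overall, the cross-section is a single solid region. Net area = 85.31 mm².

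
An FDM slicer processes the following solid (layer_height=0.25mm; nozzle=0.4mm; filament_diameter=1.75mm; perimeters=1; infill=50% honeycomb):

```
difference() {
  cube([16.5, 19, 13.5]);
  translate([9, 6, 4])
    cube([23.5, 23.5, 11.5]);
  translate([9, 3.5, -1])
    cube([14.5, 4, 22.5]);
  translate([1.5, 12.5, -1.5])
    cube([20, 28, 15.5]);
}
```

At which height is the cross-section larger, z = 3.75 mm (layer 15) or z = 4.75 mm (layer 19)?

layer 15 (z = 3.75 mm)

Layer 15 (z = 3.75): the cube (footprint 16.5×19) is included at this height (area 313.50 mm²); the cube at (9, 6) is absent (z outside [4, 15.5]); the cube at (9, 3.5) is present — its section is the full 14.5×4 rectangle (area 58.00 mm²); the cube at (1.5, 12.5) (footprint 20×28) is included at this height (area 560.00 mm²); After the difference (first − rest): starting from the 16.5×19 cube (313.50 mm²), the 14.5×4 cube at (9, 3.5) partially overlaps it — only the 30.00 mm² overlap (of its 58.00 mm²) is removed, clipping the outline; the 20×28 cube at (1.5, 12.5) partially overlaps it — only the 97.50 mm² overlap (of its 560.00 mm²) is removed, clipping the outline — area = 186.00 mm². So its area = 186.00 mm². Layer 19 (z = 4.75): the 16.5×19 cube contributes its full rectangle (area 313.50 mm²); the 23.5×23.5 cube at (9, 6) contributes its full rectangle (area 552.25 mm²); the 14.5×4 cube at (9, 3.5) contributes its full rectangle (area 58.00 mm²); the cube at (1.5, 12.5) (footprint 20×28) is included at this height (area 560.00 mm²); Taking the first minus the rest: starting from the 16.5×19 cube (313.50 mm²), the 23.5×23.5 cube at (9, 6) partially overlaps it — only the 97.50 mm² overlap (of its 552.25 mm²) is removed, clipping the outline; the 14.5×4 cube at (9, 3.5) partially overlaps it — only the 18.75 mm² overlap (of its 58.00 mm²) is removed, clipping the outline; the 20×28 cube at (1.5, 12.5) partially overlaps it — only the 48.75 mm² overlap (of its 560.00 mm²) is removed, clipping the outline — area = 148.50 mm². So its area = 148.50 mm². Layer 15 is larger (186.00 vs 148.50 mm²).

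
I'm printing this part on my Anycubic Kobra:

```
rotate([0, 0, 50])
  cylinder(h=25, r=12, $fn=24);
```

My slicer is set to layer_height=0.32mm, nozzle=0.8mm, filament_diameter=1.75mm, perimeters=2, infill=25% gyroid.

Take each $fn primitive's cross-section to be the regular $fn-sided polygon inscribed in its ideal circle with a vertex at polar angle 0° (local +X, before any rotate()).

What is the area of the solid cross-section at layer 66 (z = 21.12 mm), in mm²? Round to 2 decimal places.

At z = 21.12 mm: the r=12 cylinder contributes a regular 24-gon of circumradius 12 (area = (24/2)·12.000²·sin(360°/24) = 447.24 mm²); (rotated 50° about Z; rotation is an isometry so areas/perimeters/island counts are preserved). Overall, the cross-section is a single solid region. Net area = 447.24 mm².

447.24 mm²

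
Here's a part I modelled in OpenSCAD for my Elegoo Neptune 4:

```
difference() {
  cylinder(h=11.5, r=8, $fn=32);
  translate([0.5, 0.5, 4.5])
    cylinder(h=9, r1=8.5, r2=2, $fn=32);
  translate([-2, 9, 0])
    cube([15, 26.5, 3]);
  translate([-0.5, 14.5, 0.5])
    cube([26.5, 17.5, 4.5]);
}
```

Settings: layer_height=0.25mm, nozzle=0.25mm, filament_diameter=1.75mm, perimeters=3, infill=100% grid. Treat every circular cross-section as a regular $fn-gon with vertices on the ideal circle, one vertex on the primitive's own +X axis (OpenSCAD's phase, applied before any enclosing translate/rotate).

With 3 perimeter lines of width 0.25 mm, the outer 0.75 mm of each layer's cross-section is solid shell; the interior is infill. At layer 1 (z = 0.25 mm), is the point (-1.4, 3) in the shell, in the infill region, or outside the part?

infill

At z = 0.25 mm: the r=8 cylinder contributes a regular 32-gon of circumradius 8; the cone at (0.5, 0.5) is absent (z outside [4.5, 13.5]); the cube at (-2, 9) is present — its section is the full 15×26.5 rectangle; the cube at (-0.5, 14.5) does not reach this height (z outside [0.5, 5]); After the difference (first − rest): starting from the r=8 cylinder, the 15×26.5 cube at (-2, 9) misses the remaining region (no effect) — 1 connected region. Overall, the cross-section is a single solid region. The nearest boundary edge runs (-4.44, 6.65)→(-3.06, 7.39); distance from the point to it = 4.66 mm. The point is inside the cross-section and 4.66 mm from the nearest boundary — more than the 0.75 mm shell width (3 × 0.25), so it's in the infill interior.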